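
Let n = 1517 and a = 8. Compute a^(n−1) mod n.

8^1 ≡ 8 (mod 1517)
8^2 ≡ 8^2 = 64 ≡ 64 (mod 1517)
8^4 ≡ 64^2 = 4096 ≡ 1062 (mod 1517)
8^8 ≡ 1062^2 = 1127844 ≡ 713 (mod 1517)
8^16 ≡ 713^2 = 508369 ≡ 174 (mod 1517)
8^32 ≡ 174^2 = 30276 ≡ 1453 (mod 1517)
8^64 ≡ 1453^2 = 2111209 ≡ 1062 (mod 1517)
8^128 ≡ 1062^2 = 1127844 ≡ 713 (mod 1517)
8^256 ≡ 713^2 = 508369 ≡ 174 (mod 1517)
8^512 ≡ 174^2 = 30276 ≡ 1453 (mod 1517)
8^1024 ≡ 1453^2 = 2111209 ≡ 1062 (mod 1517)
1516 = 1024 + 256 + 128 + 64 + 32 + 8 + 4 in binary powers of 2.
So 8^1516 ≡ 1062 · 174 · 713 · 1062 · 1453 · 713 · 1062 ≡ 174 (mod 1517).
Since 174 ≠ 1, base 8 is a Fermat witness: 1517 is composite.

174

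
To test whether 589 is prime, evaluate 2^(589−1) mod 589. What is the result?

163

2^1 ≡ 2 (mod 589)
2^2 ≡ 2^2 = 4 ≡ 4 (mod 589)
2^4 ≡ 4^2 = 16 ≡ 16 (mod 589)
2^8 ≡ 16^2 = 256 ≡ 256 (mod 589)
2^16 ≡ 256^2 = 65536 ≡ 157 (mod 589)
2^32 ≡ 157^2 = 24649 ≡ 500 (mod 589)
2^64 ≡ 500^2 = 250000 ≡ 264 (mod 589)
2^128 ≡ 264^2 = 69696 ≡ 194 (mod 589)
2^256 ≡ 194^2 = 37636 ≡ 529 (mod 589)
2^512 ≡ 529^2 = 279841 ≡ 66 (mod 589)
588 = 512 + 64 + 8 + 4 in binary powers of 2.
So 2^588 ≡ 66 · 264 · 256 · 16 ≡ 163 (mod 589).
Since 163 ≠ 1, base 2 is a Fermat witness: 589 is composite.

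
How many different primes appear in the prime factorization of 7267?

7267 = 13^2 · 43
7267 = 13^2 · 43, which has 2 distinct prime factors.

2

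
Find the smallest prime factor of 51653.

7

51653 is odd.
Digit sum 20, not divisible by 3.
Ends in 3: not divisible by 5.
7: 51653 = 7·7379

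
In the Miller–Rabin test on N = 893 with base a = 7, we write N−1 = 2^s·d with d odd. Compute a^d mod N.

893 − 1 = 892 = 2^2 · 223, so d = 223.
7^1 ≡ 7 (mod 893)
7^2 ≡ 7^2 = 49 ≡ 49 (mod 893)
7^4 ≡ 49^2 = 2401 ≡ 615 (mod 893)
7^8 ≡ 615^2 = 378225 ≡ 486 (mod 893)
7^16 ≡ 486^2 = 236196 ≡ 444 (mod 893)
7^32 ≡ 444^2 = 197136 ≡ 676 (mod 893)
7^64 ≡ 676^2 = 456976 ≡ 653 (mod 893)
7^128 ≡ 653^2 = 426409 ≡ 448 (mod 893)
223 = 128 + 64 + 16 + 8 + 4 + 2 + 1 in binary powers of 2.
So 7^223 ≡ 448 · 653 · 444 · 486 · 615 · 49 · 7 ≡ 444 (mod 893).
Squaring chain: 444 → 676; never reaches −1, so base 7 is a Miller–Rabin witness that 893 is composite.

444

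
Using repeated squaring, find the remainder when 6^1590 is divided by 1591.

6^1 ≡ 6 (mod 1591)
6^2 ≡ 6^2 = 36 ≡ 36 (mod 1591)
6^4 ≡ 36^2 = 1296 ≡ 1296 (mod 1591)
6^8 ≡ 1296^2 = 1679616 ≡ 1111 (mod 1591)
6^16 ≡ 1111^2 = 1234321 ≡ 1296 (mod 1591)
6^32 ≡ 1296^2 = 1679616 ≡ 1111 (mod 1591)
6^64 ≡ 1111^2 = 1234321 ≡ 1296 (mod 1591)
6^128 ≡ 1296^2 = 1679616 ≡ 1111 (mod 1591)
6^256 ≡ 1111^2 = 1234321 ≡ 1296 (mod 1591)
6^512 ≡ 1296^2 = 1679616 ≡ 1111 (mod 1591)
6^1024 ≡ 1111^2 = 1234321 ≡ 1296 (mod 1591)
1590 = 1024 + 512 + 32 + 16 + 4 + 2 in binary powers of 2.
So 6^1590 ≡ 1296 · 1111 · 1111 · 1296 · 1296 · 36 ≡ 517 (mod 1591).
Since 517 ≠ 1, base 6 is a Fermat witness: 1591 is composite.

517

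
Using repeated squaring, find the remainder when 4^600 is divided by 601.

1

4^1 ≡ 4 (mod 601)
4^2 ≡ 4^2 = 16 ≡ 16 (mod 601)
4^4 ≡ 16^2 = 256 ≡ 256 (mod 601)
4^8 ≡ 256^2 = 65536 ≡ 27 (mod 601)
4^16 ≡ 27^2 = 729 ≡ 128 (mod 601)
4^32 ≡ 128^2 = 16384 ≡ 157 (mod 601)
4^64 ≡ 157^2 = 24649 ≡ 8 (mod 601)
4^128 ≡ 8^2 = 64 ≡ 64 (mod 601)
4^256 ≡ 64^2 = 4096 ≡ 490 (mod 601)
4^512 ≡ 490^2 = 240100 ≡ 301 (mod 601)
600 = 512 + 64 + 16 + 8 in binary powers of 2.
So 4^600 ≡ 301 · 8 · 128 · 27 ≡ 1 (mod 601).
Since the result is 1, base 4 gives no evidence that 601 is composite.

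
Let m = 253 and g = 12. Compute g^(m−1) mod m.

232

12^1 ≡ 12 (mod 253)
12^2 ≡ 12^2 = 144 ≡ 144 (mod 253)
12^4 ≡ 144^2 = 20736 ≡ 243 (mod 253)
12^8 ≡ 243^2 = 59049 ≡ 100 (mod 253)
12^16 ≡ 100^2 = 10000 ≡ 133 (mod 253)
12^32 ≡ 133^2 = 17689 ≡ 232 (mod 253)
12^64 ≡ 232^2 = 53824 ≡ 188 (mod 253)
12^128 ≡ 188^2 = 35344 ≡ 177 (mod 253)
252 = 128 + 64 + 32 + 16 + 8 + 4 in binary powers of 2.
So 12^252 ≡ 177 · 188 · 232 · 133 · 100 · 243 ≡ 232 (mod 253).
Since 232 ≠ 1, base 12 is a Fermat witness: 253 is composite.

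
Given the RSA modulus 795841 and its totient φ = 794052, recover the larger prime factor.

967

φ(n) = (p−1)(q−1) = n − (p+q) + 1, so p + q = 795841 − 794052 + 1 = 1790.
p and q are the roots of t² − 1790t + 795841 = 0.
Discriminant: 1790² − 4·795841 = 3204100 − 3183364 = 20736; √20736 = 144.
q = (1790 − 144)/2 = 823, p = (1790 + 144)/2 = 967.
Check: 823 · 967 = 795841.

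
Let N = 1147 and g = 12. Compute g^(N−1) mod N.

1025

12^1 ≡ 12 (mod 1147)
12^2 ≡ 12^2 = 144 ≡ 144 (mod 1147)
12^4 ≡ 144^2 = 20736 ≡ 90 (mod 1147)
12^8 ≡ 90^2 = 8100 ≡ 71 (mod 1147)
12^16 ≡ 71^2 = 5041 ≡ 453 (mod 1147)
12^32 ≡ 453^2 = 205209 ≡ 1043 (mod 1147)
12^64 ≡ 1043^2 = 1087849 ≡ 493 (mod 1147)
12^128 ≡ 493^2 = 243049 ≡ 1032 (mod 1147)
12^256 ≡ 1032^2 = 1065024 ≡ 608 (mod 1147)
12^512 ≡ 608^2 = 369664 ≡ 330 (mod 1147)
12^1024 ≡ 330^2 = 108900 ≡ 1082 (mod 1147)
1146 = 1024 + 64 + 32 + 16 + 8 + 2 in binary powers of 2.
So 12^1146 ≡ 1082 · 493 · 1043 · 453 · 71 · 144 ≡ 1025 (mod 1147).
Since 1025 ≠ 1, base 12 is a Fermat witness: 1147 is composite.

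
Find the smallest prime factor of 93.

3

93 is odd.
Digit sum 12, divisible by 3.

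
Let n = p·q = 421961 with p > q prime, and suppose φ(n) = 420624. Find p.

φ(n) = (p−1)(q−1) = n − (p+q) + 1, so p + q = 421961 − 420624 + 1 = 1338.
p and q are the roots of t² − 1338t + 421961 = 0.
Discriminant: 1338² − 4·421961 = 1790244 − 1687844 = 102400; √102400 = 320.
q = (1338 − 320)/2 = 509, p = (1338 + 320)/2 = 829.
Check: 509 · 829 = 421961.

829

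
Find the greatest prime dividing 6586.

89

6586 = 2 · 3293
3293 = 37 · 89
89 is prime.
So 6586 = 2 · 37 · 89; the largest prime factor is 89.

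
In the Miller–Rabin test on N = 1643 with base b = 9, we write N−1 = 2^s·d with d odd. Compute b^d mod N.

820

1643 − 1 = 1642 = 2^1 · 821, so d = 821.
9^1 ≡ 9 (mod 1643)
9^2 ≡ 9^2 = 81 ≡ 81 (mod 1643)
9^4 ≡ 81^2 = 6561 ≡ 1632 (mod 1643)
9^8 ≡ 1632^2 = 2663424 ≡ 121 (mod 1643)
9^16 ≡ 121^2 = 14641 ≡ 1497 (mod 1643)
9^32 ≡ 1497^2 = 2241009 ≡ 1600 (mod 1643)
9^64 ≡ 1600^2 = 2560000 ≡ 206 (mod 1643)
9^128 ≡ 206^2 = 42436 ≡ 1361 (mod 1643)
9^256 ≡ 1361^2 = 1852321 ≡ 660 (mod 1643)
9^512 ≡ 660^2 = 435600 ≡ 205 (mod 1643)
821 = 512 + 256 + 32 + 16 + 4 + 1 in binary powers of 2.
So 9^821 ≡ 205 · 660 · 1600 · 1497 · 1632 · 9 ≡ 820 (mod 1643).
Squaring chain: 820; never reaches −1, so base 9 is a Miller–Rabin witness that 1643 is composite.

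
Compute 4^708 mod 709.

4^1 ≡ 4 (mod 709)
4^2 ≡ 4^2 = 16 ≡ 16 (mod 709)
4^4 ≡ 16^2 = 256 ≡ 256 (mod 709)
4^8 ≡ 256^2 = 65536 ≡ 308 (mod 709)
4^16 ≡ 308^2 = 94864 ≡ 567 (mod 709)
4^32 ≡ 567^2 = 321489 ≡ 312 (mod 709)
4^64 ≡ 312^2 = 97344 ≡ 211 (mod 709)
4^128 ≡ 211^2 = 44521 ≡ 563 (mod 709)
4^256 ≡ 563^2 = 316969 ≡ 46 (mod 709)
4^512 ≡ 46^2 = 2116 ≡ 698 (mod 709)
708 = 512 + 128 + 64 + 4 in binary powers of 2.
So 4^708 ≡ 698 · 563 · 211 · 256 ≡ 1 (mod 709).
Since the result is 1, base 4 gives no evidence that 709 is composite.

1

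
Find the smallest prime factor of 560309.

29

560309 is odd.
Digit sum 23, not divisible by 3.
Ends in 9: not divisible by 5.
7: 560309 = 7·80044 + 1
11: 560309 = 11·50937 + 2
13: 560309 = 13·43100 + 9
17: 560309 = 17·32959 + 6
19: 560309 = 19·29489 + 18
23: 560309 = 23·24361 + 6
29: 560309 = 29·19321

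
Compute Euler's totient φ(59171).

49608

Factor: 59171 = 7 · 79 · 107.
φ(59171) = (7−1) · (79−1) · (107−1) = 6 · 78 · 106 = 49608.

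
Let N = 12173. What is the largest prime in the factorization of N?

47

12173 = 7 · 1739
1739 = 37 · 47
47 is prime.
So 12173 = 7 · 37 · 47; the largest prime factor is 47.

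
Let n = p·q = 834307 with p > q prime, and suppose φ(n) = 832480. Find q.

881

φ(n) = (p−1)(q−1) = n − (p+q) + 1, so p + q = 834307 − 832480 + 1 = 1828.
p and q are the roots of t² − 1828t + 834307 = 0.
Discriminant: 1828² − 4·834307 = 3341584 − 3337228 = 4356; √4356 = 66.
q = (1828 − 66)/2 = 881, p = (1828 + 66)/2 = 947.
Check: 881 · 947 = 834307.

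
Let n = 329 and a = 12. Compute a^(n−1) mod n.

12^1 ≡ 12 (mod 329)
12^2 ≡ 12^2 = 144 ≡ 144 (mod 329)
12^4 ≡ 144^2 = 20736 ≡ 9 (mod 329)
12^8 ≡ 9^2 = 81 ≡ 81 (mod 329)
12^16 ≡ 81^2 = 6561 ≡ 310 (mod 329)
12^32 ≡ 310^2 = 96100 ≡ 32 (mod 329)
12^64 ≡ 32^2 = 1024 ≡ 37 (mod 329)
12^128 ≡ 37^2 = 1369 ≡ 53 (mod 329)
12^256 ≡ 53^2 = 2809 ≡ 177 (mod 329)
328 = 256 + 64 + 8 in binary powers of 2.
So 12^328 ≡ 177 · 37 · 81 ≡ 121 (mod 329).
Since 121 ≠ 1, base 12 is a Fermat witness: 329 is composite.

121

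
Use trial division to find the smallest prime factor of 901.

901 is odd.
Digit sum 10, not divisible by 3.
Ends in 1: not divisible by 5.
7: 901 = 7·128 + 5
11: 901 = 11·81 + 10
13: 901 = 13·69 + 4
17: 901 = 17·53

17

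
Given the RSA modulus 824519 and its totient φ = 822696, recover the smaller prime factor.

φ(n) = (p−1)(q−1) = n − (p+q) + 1, so p + q = 824519 − 822696 + 1 = 1824.
p and q are the roots of t² − 1824t + 824519 = 0.
Discriminant: 1824² − 4·824519 = 3326976 − 3298076 = 28900; √28900 = 170.
q = (1824 − 170)/2 = 827, p = (1824 + 170)/2 = 997.
Check: 827 · 997 = 824519.

827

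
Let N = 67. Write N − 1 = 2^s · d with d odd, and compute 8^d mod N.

66

67 − 1 = 66 = 2^1 · 33, so d = 33.
8^1 ≡ 8 (mod 67)
8^2 ≡ 8^2 = 64 ≡ 64 (mod 67)
8^4 ≡ 64^2 = 4096 ≡ 9 (mod 67)
8^8 ≡ 9^2 = 81 ≡ 14 (mod 67)
8^16 ≡ 14^2 = 196 ≡ 62 (mod 67)
8^32 ≡ 62^2 = 3844 ≡ 25 (mod 67)
33 = 32 + 1 in binary powers of 2.
So 8^33 ≡ 25 · 8 ≡ 66 (mod 67).
Since 8^d ≡ 66 (mod 67), base 8 does not prove 67 composite.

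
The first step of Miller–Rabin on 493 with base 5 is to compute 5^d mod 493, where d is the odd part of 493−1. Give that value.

493 − 1 = 492 = 2^2 · 123, so d = 123.
5^1 ≡ 5 (mod 493)
5^2 ≡ 5^2 = 25 ≡ 25 (mod 493)
5^4 ≡ 25^2 = 625 ≡ 132 (mod 493)
5^8 ≡ 132^2 = 17424 ≡ 169 (mod 493)
5^16 ≡ 169^2 = 28561 ≡ 460 (mod 493)
5^32 ≡ 460^2 = 211600 ≡ 103 (mod 493)
5^64 ≡ 103^2 = 10609 ≡ 256 (mod 493)
123 = 64 + 32 + 16 + 8 + 2 + 1 in binary powers of 2.
So 5^123 ≡ 256 · 103 · 460 · 169 · 25 · 5 ≡ 419 (mod 493).
Squaring chain: 419 → 53; never reaches −1, so base 5 is a Miller–Rabin witness that 493 is composite.

419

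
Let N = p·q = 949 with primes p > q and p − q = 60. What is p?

73

Since p = q + 60, we have 949 = q(q + 60), so q² + 60q − 949 = 0.
Discriminant: 60² + 4·949 = 3600 + 3796 = 7396; √7396 = 86.
q = (−60 + 86)/2 = 13, and p = q + 60 = 73.
Check: 13 · 73 = 949.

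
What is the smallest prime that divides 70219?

70219 is odd.
Digit sum 19, not divisible by 3.
Ends in 9: not divisible by 5.
7: 70219 = 7·10031 + 2
11: 70219 = 11·6383 + 6
13: 70219 = 13·5401 + 6
17: 70219 = 17·4130 + 9
19: 70219 = 19·3695 + 14
23: 70219 = 23·3053

23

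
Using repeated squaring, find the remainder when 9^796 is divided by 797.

9^1 ≡ 9 (mod 797)
9^2 ≡ 9^2 = 81 ≡ 81 (mod 797)
9^4 ≡ 81^2 = 6561 ≡ 185 (mod 797)
9^8 ≡ 185^2 = 34225 ≡ 751 (mod 797)
9^16 ≡ 751^2 = 564001 ≡ 522 (mod 797)
9^32 ≡ 522^2 = 272484 ≡ 707 (mod 797)
9^64 ≡ 707^2 = 499849 ≡ 130 (mod 797)
9^128 ≡ 130^2 = 16900 ≡ 163 (mod 797)
9^256 ≡ 163^2 = 26569 ≡ 268 (mod 797)
9^512 ≡ 268^2 = 71824 ≡ 94 (mod 797)
796 = 512 + 256 + 16 + 8 + 4 in binary powers of 2.
So 9^796 ≡ 94 · 268 · 522 · 751 · 185 ≡ 1 (mod 797).
Since the result is 1, base 9 gives no evidence that 797 is composite.

1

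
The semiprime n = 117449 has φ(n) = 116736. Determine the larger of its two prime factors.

φ(n) = (p−1)(q−1) = n − (p+q) + 1, so p + q = 117449 − 116736 + 1 = 714.
p and q are the roots of t² − 714t + 117449 = 0.
Discriminant: 714² − 4·117449 = 509796 − 469796 = 40000; √40000 = 200.
q = (714 − 200)/2 = 257, p = (714 + 200)/2 = 457.
Check: 257 · 457 = 117449.

457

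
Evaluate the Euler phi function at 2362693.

2308800

Factor: 2362693 = 101 · 149 · 157.
φ(2362693) = (101−1) · (149−1) · (157−1) = 100 · 148 · 156 = 2308800.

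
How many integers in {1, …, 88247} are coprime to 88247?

Factor: 88247 = 17 · 29 · 179.
φ(88247) = (17−1) · (29−1) · (179−1) = 16 · 28 · 178 = 79744.

79744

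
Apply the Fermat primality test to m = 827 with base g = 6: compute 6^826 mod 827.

1

6^1 ≡ 6 (mod 827)
6^2 ≡ 6^2 = 36 ≡ 36 (mod 827)
6^4 ≡ 36^2 = 1296 ≡ 469 (mod 827)
6^8 ≡ 469^2 = 219961 ≡ 806 (mod 827)
6^16 ≡ 806^2 = 649636 ≡ 441 (mod 827)
6^32 ≡ 441^2 = 194481 ≡ 136 (mod 827)
6^64 ≡ 136^2 = 18496 ≡ 302 (mod 827)
6^128 ≡ 302^2 = 91204 ≡ 234 (mod 827)
6^256 ≡ 234^2 = 54756 ≡ 174 (mod 827)
6^512 ≡ 174^2 = 30276 ≡ 504 (mod 827)
826 = 512 + 256 + 32 + 16 + 8 + 2 in binary powers of 2.
So 6^826 ≡ 504 · 174 · 136 · 441 · 806 · 36 ≡ 1 (mod 827).
Since the result is 1, base 6 gives no evidence that 827 is composite.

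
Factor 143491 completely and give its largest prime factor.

143491 = 43 · 3337
3337 = 47 · 71
71 is prime.
So 143491 = 43 · 47 · 71; the largest prime factor is 71.

71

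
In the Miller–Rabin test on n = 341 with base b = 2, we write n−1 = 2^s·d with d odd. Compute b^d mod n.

32

341 − 1 = 340 = 2^2 · 85, so d = 85.
2^1 ≡ 2 (mod 341)
2^2 ≡ 2^2 = 4 ≡ 4 (mod 341)
2^4 ≡ 4^2 = 16 ≡ 16 (mod 341)
2^8 ≡ 16^2 = 256 ≡ 256 (mod 341)
2^16 ≡ 256^2 = 65536 ≡ 64 (mod 341)
2^32 ≡ 64^2 = 4096 ≡ 4 (mod 341)
2^64 ≡ 4^2 = 16 ≡ 16 (mod 341)
85 = 64 + 16 + 4 + 1 in binary powers of 2.
So 2^85 ≡ 16 · 64 · 16 · 2 ≡ 32 (mod 341).
Squaring chain: 32 → 1; never reaches −1, so base 2 is a Miller–Rabin witness that 341 is composite.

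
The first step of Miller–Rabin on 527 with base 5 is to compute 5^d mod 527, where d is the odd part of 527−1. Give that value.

180

527 − 1 = 526 = 2^1 · 263, so d = 263.
5^1 ≡ 5 (mod 527)
5^2 ≡ 5^2 = 25 ≡ 25 (mod 527)
5^4 ≡ 25^2 = 625 ≡ 98 (mod 527)
5^8 ≡ 98^2 = 9604 ≡ 118 (mod 527)
5^16 ≡ 118^2 = 13924 ≡ 222 (mod 527)
5^32 ≡ 222^2 = 49284 ≡ 273 (mod 527)
5^64 ≡ 273^2 = 74529 ≡ 222 (mod 527)
5^128 ≡ 222^2 = 49284 ≡ 273 (mod 527)
5^256 ≡ 273^2 = 74529 ≡ 222 (mod 527)
263 = 256 + 4 + 2 + 1 in binary powers of 2.
So 5^263 ≡ 222 · 98 · 25 · 5 ≡ 180 (mod 527).
Squaring chain: 180; never reaches −1, so base 5 is a Miller–Rabin witness that 527 is composite.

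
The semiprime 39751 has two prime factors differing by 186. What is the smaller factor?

Since p = q + 186, we have 39751 = q(q + 186), so q² + 186q − 39751 = 0.
Discriminant: 186² + 4·39751 = 34596 + 159004 = 193600; √193600 = 440.
q = (−186 + 440)/2 = 127, and p = q + 186 = 313.
Check: 127 · 313 = 39751.

127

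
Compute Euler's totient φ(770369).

Factor: 770369 = 61 · 73 · 173.
φ(770369) = (61−1) · (73−1) · (173−1) = 60 · 72 · 172 = 743040.

743040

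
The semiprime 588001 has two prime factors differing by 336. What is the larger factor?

953

Since p = q + 336, we have 588001 = q(q + 336), so q² + 336q − 588001 = 0.
Discriminant: 336² + 4·588001 = 112896 + 2352004 = 2464900; √2464900 = 1570.
q = (−336 + 1570)/2 = 617, and p = q + 336 = 953.
Check: 617 · 953 = 588001.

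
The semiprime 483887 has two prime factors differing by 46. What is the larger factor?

Since p = q + 46, we have 483887 = q(q + 46), so q² + 46q − 483887 = 0.
Discriminant: 46² + 4·483887 = 2116 + 1935548 = 1937664; √1937664 = 1392.
q = (−46 + 1392)/2 = 673, and p = q + 46 = 719.
Check: 673 · 719 = 483887.

719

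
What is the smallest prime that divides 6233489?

53

6233489 is odd.
Digit sum 35, not divisible by 3.
Ends in 9: not divisible by 5.
7: 6233489 = 7·890498 + 3
11: 6233489 = 11·566680 + 9
13: 6233489 = 13·479499 + 2
17: 6233489 = 17·366675 + 14
19: 6233489 = 19·328078 + 7
23: 6233489 = 23·271021 + 6
29: 6233489 = 29·214947 + 26
31: 6233489 = 31·201080 + 9
37: 6233489 = 37·168472 + 25
41: 6233489 = 41·152036 + 13
43: 6233489 = 43·144964 + 37
47: 6233489 = 47·132627 + 20
53: 6233489 = 53·117613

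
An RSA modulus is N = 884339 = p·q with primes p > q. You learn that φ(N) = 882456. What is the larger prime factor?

φ(n) = (p−1)(q−1) = n − (p+q) + 1, so p + q = 884339 − 882456 + 1 = 1884.
p and q are the roots of t² − 1884t + 884339 = 0.
Discriminant: 1884² − 4·884339 = 3549456 − 3537356 = 12100; √12100 = 110.
q = (1884 − 110)/2 = 887, p = (1884 + 110)/2 = 997.
Check: 887 · 997 = 884339.

997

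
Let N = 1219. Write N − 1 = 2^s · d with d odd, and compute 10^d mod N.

1219 − 1 = 1218 = 2^1 · 609, so d = 609.
10^1 ≡ 10 (mod 1219)
10^2 ≡ 10^2 = 100 ≡ 100 (mod 1219)
10^4 ≡ 100^2 = 10000 ≡ 248 (mod 1219)
10^8 ≡ 248^2 = 61504 ≡ 554 (mod 1219)
10^16 ≡ 554^2 = 306916 ≡ 947 (mod 1219)
10^32 ≡ 947^2 = 896809 ≡ 844 (mod 1219)
10^64 ≡ 844^2 = 712336 ≡ 440 (mod 1219)
10^128 ≡ 440^2 = 193600 ≡ 998 (mod 1219)
10^256 ≡ 998^2 = 996004 ≡ 81 (mod 1219)
10^512 ≡ 81^2 = 6561 ≡ 466 (mod 1219)
609 = 512 + 64 + 32 + 1 in binary powers of 2.
So 10^609 ≡ 466 · 440 · 844 · 10 ≡ 97 (mod 1219).
Squaring chain: 97; never reaches −1, so base 10 is a Miller–Rabin witness that 1219 is composite.

97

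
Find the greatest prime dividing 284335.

73

284335 = 5 · 56867
56867 = 19 · 2993
2993 = 41 · 73
73 is prime.
So 284335 = 5 · 19 · 41 · 73; the largest prime factor is 73.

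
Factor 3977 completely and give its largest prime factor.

97

3977 = 41 · 97
97 is prime.
So 3977 = 41 · 97; the largest prime factor is 97.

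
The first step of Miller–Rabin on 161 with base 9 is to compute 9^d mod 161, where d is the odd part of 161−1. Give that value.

123

161 − 1 = 160 = 2^5 · 5, so d = 5.
9^1 ≡ 9 (mod 161)
9^2 ≡ 9^2 = 81 ≡ 81 (mod 161)
9^4 ≡ 81^2 = 6561 ≡ 121 (mod 161)
5 = 4 + 1 in binary powers of 2.
So 9^5 ≡ 121 · 9 ≡ 123 (mod 161).
Squaring chain: 123 → 156 → 25 → 142 → 39; never reaches −1, so base 9 is a Miller–Rabin witness that 161 is composite.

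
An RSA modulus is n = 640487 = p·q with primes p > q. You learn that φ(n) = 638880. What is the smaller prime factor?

φ(n) = (p−1)(q−1) = n − (p+q) + 1, so p + q = 640487 − 638880 + 1 = 1608.
p and q are the roots of t² − 1608t + 640487 = 0.
Discriminant: 1608² − 4·640487 = 2585664 − 2561948 = 23716; √23716 = 154.
q = (1608 − 154)/2 = 727, p = (1608 + 154)/2 = 881.
Check: 727 · 881 = 640487.

727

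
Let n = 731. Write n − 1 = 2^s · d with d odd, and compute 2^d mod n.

731 − 1 = 730 = 2^1 · 365, so d = 365.
2^1 ≡ 2 (mod 731)
2^2 ≡ 2^2 = 4 ≡ 4 (mod 731)
2^4 ≡ 4^2 = 16 ≡ 16 (mod 731)
2^8 ≡ 16^2 = 256 ≡ 256 (mod 731)
2^16 ≡ 256^2 = 65536 ≡ 477 (mod 731)
2^32 ≡ 477^2 = 227529 ≡ 188 (mod 731)
2^64 ≡ 188^2 = 35344 ≡ 256 (mod 731)
2^128 ≡ 256^2 = 65536 ≡ 477 (mod 731)
2^256 ≡ 477^2 = 227529 ≡ 188 (mod 731)
365 = 256 + 64 + 32 + 8 + 4 + 1 in binary powers of 2.
So 2^365 ≡ 188 · 256 · 188 · 256 · 16 · 2 ≡ 389 (mod 731).
Squaring chain: 389; never reaches −1, so base 2 is a Miller–Rabin witness that 731 is composite.

389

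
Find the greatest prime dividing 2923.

79

2923 = 37 · 79
79 is prime.
So 2923 = 37 · 79; the largest prime factor is 79.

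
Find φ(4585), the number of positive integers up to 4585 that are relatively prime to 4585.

Factor: 4585 = 5 · 7 · 131.
φ(4585) = (5−1) · (7−1) · (131−1) = 4 · 6 · 130 = 3120.

3120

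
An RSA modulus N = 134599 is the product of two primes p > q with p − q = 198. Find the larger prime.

479

Since p = q + 198, we have 134599 = q(q + 198), so q² + 198q − 134599 = 0.
Discriminant: 198² + 4·134599 = 39204 + 538396 = 577600; √577600 = 760.
q = (−198 + 760)/2 = 281, and p = q + 198 = 479.
Check: 281 · 479 = 134599.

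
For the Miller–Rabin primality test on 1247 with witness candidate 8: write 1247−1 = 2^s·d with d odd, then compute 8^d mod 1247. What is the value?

945

1247 − 1 = 1246 = 2^1 · 623, so d = 623.
8^1 ≡ 8 (mod 1247)
8^2 ≡ 8^2 = 64 ≡ 64 (mod 1247)
8^4 ≡ 64^2 = 4096 ≡ 355 (mod 1247)
8^8 ≡ 355^2 = 126025 ≡ 78 (mod 1247)
8^16 ≡ 78^2 = 6084 ≡ 1096 (mod 1247)
8^32 ≡ 1096^2 = 1201216 ≡ 355 (mod 1247)
8^64 ≡ 355^2 = 126025 ≡ 78 (mod 1247)
8^128 ≡ 78^2 = 6084 ≡ 1096 (mod 1247)
8^256 ≡ 1096^2 = 1201216 ≡ 355 (mod 1247)
8^512 ≡ 355^2 = 126025 ≡ 78 (mod 1247)
623 = 512 + 64 + 32 + 8 + 4 + 2 + 1 in binary powers of 2.
So 8^623 ≡ 78 · 78 · 355 · 78 · 355 · 64 · 8 ≡ 945 (mod 1247).
Squaring chain: 945; never reaches −1, so base 8 is a Miller–Rabin witness that 1247 is composite.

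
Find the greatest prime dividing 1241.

1241 = 17 · 73
73 is prime.
So 1241 = 17 · 73; the largest prime factor is 73.

73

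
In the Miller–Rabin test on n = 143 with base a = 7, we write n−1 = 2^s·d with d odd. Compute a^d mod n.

143 − 1 = 142 = 2^1 · 71, so d = 71.
7^1 ≡ 7 (mod 143)
7^2 ≡ 7^2 = 49 ≡ 49 (mod 143)
7^4 ≡ 49^2 = 2401 ≡ 113 (mod 143)
7^8 ≡ 113^2 = 12769 ≡ 42 (mod 143)
7^16 ≡ 42^2 = 1764 ≡ 48 (mod 143)
7^32 ≡ 48^2 = 2304 ≡ 16 (mod 143)
7^64 ≡ 16^2 = 256 ≡ 113 (mod 143)
71 = 64 + 4 + 2 + 1 in binary powers of 2.
So 7^71 ≡ 113 · 113 · 49 · 7 ≡ 106 (mod 143).
Squaring chain: 106; never reaches −1, so base 7 is a Miller–Rabin witness that 143 is composite.

106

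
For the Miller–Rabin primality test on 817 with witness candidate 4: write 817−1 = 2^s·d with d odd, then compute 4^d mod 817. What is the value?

817 − 1 = 816 = 2^4 · 51, so d = 51.
4^1 ≡ 4 (mod 817)
4^2 ≡ 4^2 = 16 ≡ 16 (mod 817)
4^4 ≡ 16^2 = 256 ≡ 256 (mod 817)
4^8 ≡ 256^2 = 65536 ≡ 176 (mod 817)
4^16 ≡ 176^2 = 30976 ≡ 747 (mod 817)
4^32 ≡ 747^2 = 558009 ≡ 815 (mod 817)
51 = 32 + 16 + 2 + 1 in binary powers of 2.
So 4^51 ≡ 815 · 747 · 16 · 4 ≡ 790 (mod 817).
Squaring chain: 790 → 729 → 391 → 102; never reaches −1, so base 4 is a Miller–Rabin witness that 817 is composite.

790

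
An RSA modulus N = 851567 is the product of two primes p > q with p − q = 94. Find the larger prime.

Since p = q + 94, we have 851567 = q(q + 94), so q² + 94q − 851567 = 0.
Discriminant: 94² + 4·851567 = 8836 + 3406268 = 3415104; √3415104 = 1848.
q = (−94 + 1848)/2 = 877, and p = q + 94 = 971.
Check: 877 · 971 = 851567.

971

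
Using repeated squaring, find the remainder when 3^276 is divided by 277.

3^1 ≡ 3 (mod 277)
3^2 ≡ 3^2 = 9 ≡ 9 (mod 277)
3^4 ≡ 9^2 = 81 ≡ 81 (mod 277)
3^8 ≡ 81^2 = 6561 ≡ 190 (mod 277)
3^16 ≡ 190^2 = 36100 ≡ 90 (mod 277)
3^32 ≡ 90^2 = 8100 ≡ 67 (mod 277)
3^64 ≡ 67^2 = 4489 ≡ 57 (mod 277)
3^128 ≡ 57^2 = 3249 ≡ 202 (mod 277)
3^256 ≡ 202^2 = 40804 ≡ 85 (mod 277)
276 = 256 + 16 + 4 in binary powers of 2.
So 3^276 ≡ 85 · 90 · 81 ≡ 1 (mod 277).
Since the result is 1, base 3 gives no evidence that 277 is composite.

1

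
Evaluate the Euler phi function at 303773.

Factor: 303773 = 17 · 107 · 167.
φ(303773) = (17−1) · (107−1) · (167−1) = 16 · 106 · 166 = 281536.

281536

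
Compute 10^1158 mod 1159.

163

10^1 ≡ 10 (mod 1159)
10^2 ≡ 10^2 = 100 ≡ 100 (mod 1159)
10^4 ≡ 100^2 = 10000 ≡ 728 (mod 1159)
10^8 ≡ 728^2 = 529984 ≡ 321 (mod 1159)
10^16 ≡ 321^2 = 103041 ≡ 1049 (mod 1159)
10^32 ≡ 1049^2 = 1100401 ≡ 510 (mod 1159)
10^64 ≡ 510^2 = 260100 ≡ 484 (mod 1159)
10^128 ≡ 484^2 = 234256 ≡ 138 (mod 1159)
10^256 ≡ 138^2 = 19044 ≡ 500 (mod 1159)
10^512 ≡ 500^2 = 250000 ≡ 815 (mod 1159)
10^1024 ≡ 815^2 = 664225 ≡ 118 (mod 1159)
1158 = 1024 + 128 + 4 + 2 in binary powers of 2.
So 10^1158 ≡ 118 · 138 · 728 · 100 ≡ 163 (mod 1159).
Since 163 ≠ 1, base 10 is a Fermat witness: 1159 is composite.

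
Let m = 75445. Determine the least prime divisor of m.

5

75445 is odd.
Digit sum 25, not divisible by 3.
Ends in 5: divisible by 5.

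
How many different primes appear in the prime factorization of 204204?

6

204204 = 2^2 · 51051
51051 = 3 · 17017
17017 = 7 · 2431
2431 = 11 · 221
221 = 13 · 17
204204 = 2^2 · 3 · 7 · 11 · 13 · 17, which has 6 distinct prime factors.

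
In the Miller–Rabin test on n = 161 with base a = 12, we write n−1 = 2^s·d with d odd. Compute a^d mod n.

161 − 1 = 160 = 2^5 · 5, so d = 5.
12^1 ≡ 12 (mod 161)
12^2 ≡ 12^2 = 144 ≡ 144 (mod 161)
12^4 ≡ 144^2 = 20736 ≡ 128 (mod 161)
5 = 4 + 1 in binary powers of 2.
So 12^5 ≡ 128 · 12 ≡ 87 (mod 161).
Squaring chain: 87 → 2 → 4 → 16 → 95; never reaches −1, so base 12 is a Miller–Rabin witness that 161 is composite.

87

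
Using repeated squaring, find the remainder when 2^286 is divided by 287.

23

2^1 ≡ 2 (mod 287)
2^2 ≡ 2^2 = 4 ≡ 4 (mod 287)
2^4 ≡ 4^2 = 16 ≡ 16 (mod 287)
2^8 ≡ 16^2 = 256 ≡ 256 (mod 287)
2^16 ≡ 256^2 = 65536 ≡ 100 (mod 287)
2^32 ≡ 100^2 = 10000 ≡ 242 (mod 287)
2^64 ≡ 242^2 = 58564 ≡ 16 (mod 287)
2^128 ≡ 16^2 = 256 ≡ 256 (mod 287)
2^256 ≡ 256^2 = 65536 ≡ 100 (mod 287)
286 = 256 + 16 + 8 + 4 + 2 in binary powers of 2.
So 2^286 ≡ 100 · 100 · 256 · 16 · 4 ≡ 23 (mod 287).
Since 23 ≠ 1, base 2 is a Fermat witness: 287 is composite.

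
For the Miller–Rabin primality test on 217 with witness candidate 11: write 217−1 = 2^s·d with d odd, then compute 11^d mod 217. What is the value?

217 − 1 = 216 = 2^3 · 27, so d = 27.
11^1 ≡ 11 (mod 217)
11^2 ≡ 11^2 = 121 ≡ 121 (mod 217)
11^4 ≡ 121^2 = 14641 ≡ 102 (mod 217)
11^8 ≡ 102^2 = 10404 ≡ 205 (mod 217)
11^16 ≡ 205^2 = 42025 ≡ 144 (mod 217)
27 = 16 + 8 + 2 + 1 in binary powers of 2.
So 11^27 ≡ 144 · 205 · 121 · 11 ≡ 15 (mod 217).
Squaring chain: 15 → 8 → 64; never reaches −1, so base 11 is a Miller–Rabin witness that 217 is composite.

15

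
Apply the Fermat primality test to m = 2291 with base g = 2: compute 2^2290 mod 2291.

92

2^1 ≡ 2 (mod 2291)
2^2 ≡ 2^2 = 4 ≡ 4 (mod 2291)
2^4 ≡ 4^2 = 16 ≡ 16 (mod 2291)
2^8 ≡ 16^2 = 256 ≡ 256 (mod 2291)
2^16 ≡ 256^2 = 65536 ≡ 1388 (mod 2291)
2^32 ≡ 1388^2 = 1926544 ≡ 2104 (mod 2291)
2^64 ≡ 2104^2 = 4426816 ≡ 604 (mod 2291)
2^128 ≡ 604^2 = 364816 ≡ 547 (mod 2291)
2^256 ≡ 547^2 = 299209 ≡ 1379 (mod 2291)
2^512 ≡ 1379^2 = 1901641 ≡ 111 (mod 2291)
2^1024 ≡ 111^2 = 12321 ≡ 866 (mod 2291)
2^2048 ≡ 866^2 = 749956 ≡ 799 (mod 2291)
2290 = 2048 + 128 + 64 + 32 + 16 + 2 in binary powers of 2.
So 2^2290 ≡ 799 · 547 · 604 · 2104 · 1388 · 4 ≡ 92 (mod 2291).
Since 92 ≠ 1, base 2 is a Fermat witness: 2291 is composite.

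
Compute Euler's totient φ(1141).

Factor: 1141 = 7 · 163.
φ(1141) = (7−1) · (163−1) = 6 · 162 = 972.

972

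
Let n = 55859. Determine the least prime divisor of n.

55859 is odd.
Digit sum 32, not divisible by 3.
Ends in 9: not divisible by 5.
7: 55859 = 7·7979 + 6
11: 55859 = 11·5078 + 1
13: 55859 = 13·4296 + 11
17: 55859 = 17·3285 + 14
19: 55859 = 19·2939 + 18
23: 55859 = 23·2428 + 15
29: 55859 = 29·1926 + 5
31: 55859 = 31·1801 + 28
37: 55859 = 37·1509 + 26
41: 55859 = 41·1362 + 17
43: 55859 = 43·1299 + 2
47: 55859 = 47·1188 + 23
53: 55859 = 53·1053 + 50
59: 55859 = 59·946 + 45
61: 55859 = 61·915 + 44
67: 55859 = 67·833 + 48
71: 55859 = 71·786 + 53
73: 55859 = 73·765 + 14
79: 55859 = 79·707 + 6
83: 55859 = 83·673

83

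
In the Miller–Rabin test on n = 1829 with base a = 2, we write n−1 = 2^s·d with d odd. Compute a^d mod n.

655

1829 − 1 = 1828 = 2^2 · 457, so d = 457.
2^1 ≡ 2 (mod 1829)
2^2 ≡ 2^2 = 4 ≡ 4 (mod 1829)
2^4 ≡ 4^2 = 16 ≡ 16 (mod 1829)
2^8 ≡ 16^2 = 256 ≡ 256 (mod 1829)
2^16 ≡ 256^2 = 65536 ≡ 1521 (mod 1829)
2^32 ≡ 1521^2 = 2313441 ≡ 1585 (mod 1829)
2^64 ≡ 1585^2 = 2512225 ≡ 1008 (mod 1829)
2^128 ≡ 1008^2 = 1016064 ≡ 969 (mod 1829)
2^256 ≡ 969^2 = 938961 ≡ 684 (mod 1829)
457 = 256 + 128 + 64 + 8 + 1 in binary powers of 2.
So 2^457 ≡ 684 · 969 · 1008 · 256 · 2 ≡ 655 (mod 1829).
Squaring chain: 655 → 1039; never reaches −1, so base 2 is a Miller–Rabin witness that 1829 is composite.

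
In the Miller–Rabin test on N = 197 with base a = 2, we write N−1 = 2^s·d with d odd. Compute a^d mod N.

197 − 1 = 196 = 2^2 · 49, so d = 49.
2^1 ≡ 2 (mod 197)
2^2 ≡ 2^2 = 4 ≡ 4 (mod 197)
2^4 ≡ 4^2 = 16 ≡ 16 (mod 197)
2^8 ≡ 16^2 = 256 ≡ 59 (mod 197)
2^16 ≡ 59^2 = 3481 ≡ 132 (mod 197)
2^32 ≡ 132^2 = 17424 ≡ 88 (mod 197)
49 = 32 + 16 + 1 in binary powers of 2.
So 2^49 ≡ 88 · 132 · 2 ≡ 183 (mod 197).
Squaring chain: 183 → 196; reaches −1, so base 2 does not prove 197 composite.

183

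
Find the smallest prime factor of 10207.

10207 is odd.
Digit sum 10, not divisible by 3.
Ends in 7: not divisible by 5.
7: 10207 = 7·1458 + 1
11: 10207 = 11·927 + 10
13: 10207 = 13·785 + 2
17: 10207 = 17·600 + 7
19: 10207 = 19·537 + 4
23: 10207 = 23·443 + 18
29: 10207 = 29·351 + 28
31: 10207 = 31·329 + 8
37: 10207 = 37·275 + 32
41: 10207 = 41·248 + 39
43: 10207 = 43·237 + 16
47: 10207 = 47·217 + 8
53: 10207 = 53·192 + 31
59: 10207 = 59·173

59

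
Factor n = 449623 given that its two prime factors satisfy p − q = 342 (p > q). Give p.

863

Since p = q + 342, we have 449623 = q(q + 342), so q² + 342q − 449623 = 0.
Discriminant: 342² + 4·449623 = 116964 + 1798492 = 1915456; √1915456 = 1384.
q = (−342 + 1384)/2 = 521, and p = q + 342 = 863.
Check: 521 · 863 = 449623.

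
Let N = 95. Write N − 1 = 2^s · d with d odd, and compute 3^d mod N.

95 − 1 = 94 = 2^1 · 47, so d = 47.
3^1 ≡ 3 (mod 95)
3^2 ≡ 3^2 = 9 ≡ 9 (mod 95)
3^4 ≡ 9^2 = 81 ≡ 81 (mod 95)
3^8 ≡ 81^2 = 6561 ≡ 6 (mod 95)
3^16 ≡ 6^2 = 36 ≡ 36 (mod 95)
3^32 ≡ 36^2 = 1296 ≡ 61 (mod 95)
47 = 32 + 8 + 4 + 2 + 1 in binary powers of 2.
So 3^47 ≡ 61 · 6 · 81 · 9 · 3 ≡ 67 (mod 95).
Squaring chain: 67; never reaches −1, so base 3 is a Miller–Rabin witness that 95 is composite.

67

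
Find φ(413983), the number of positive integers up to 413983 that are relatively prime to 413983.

396864

Factor: 413983 = 53 · 73 · 107.
φ(413983) = (53−1) · (73−1) · (107−1) = 52 · 72 · 106 = 396864.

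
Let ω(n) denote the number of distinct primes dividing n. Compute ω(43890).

6

43890 = 2 · 21945
21945 = 3 · 7315
7315 = 5 · 1463
1463 = 7 · 209
209 = 11 · 19
43890 = 2 · 3 · 5 · 7 · 11 · 19, which has 6 distinct prime factors.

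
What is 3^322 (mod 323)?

264

3^1 ≡ 3 (mod 323)
3^2 ≡ 3^2 = 9 ≡ 9 (mod 323)
3^4 ≡ 9^2 = 81 ≡ 81 (mod 323)
3^8 ≡ 81^2 = 6561 ≡ 101 (mod 323)
3^16 ≡ 101^2 = 10201 ≡ 188 (mod 323)
3^32 ≡ 188^2 = 35344 ≡ 137 (mod 323)
3^64 ≡ 137^2 = 18769 ≡ 35 (mod 323)
3^128 ≡ 35^2 = 1225 ≡ 256 (mod 323)
3^256 ≡ 256^2 = 65536 ≡ 290 (mod 323)
322 = 256 + 64 + 2 in binary powers of 2.
So 3^322 ≡ 290 · 35 · 9 ≡ 264 (mod 323).
Since 264 ≠ 1, base 3 is a Fermat witness: 323 is composite.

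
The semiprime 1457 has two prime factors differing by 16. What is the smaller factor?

Since p = q + 16, we have 1457 = q(q + 16), so q² + 16q − 1457 = 0.
Discriminant: 16² + 4·1457 = 256 + 5828 = 6084; √6084 = 78.
q = (−16 + 78)/2 = 31, and p = q + 16 = 47.
Check: 31 · 47 = 1457.

31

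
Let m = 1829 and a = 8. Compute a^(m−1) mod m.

1349

8^1 ≡ 8 (mod 1829)
8^2 ≡ 8^2 = 64 ≡ 64 (mod 1829)
8^4 ≡ 64^2 = 4096 ≡ 438 (mod 1829)
8^8 ≡ 438^2 = 191844 ≡ 1628 (mod 1829)
8^16 ≡ 1628^2 = 2650384 ≡ 163 (mod 1829)
8^32 ≡ 163^2 = 26569 ≡ 963 (mod 1829)
8^64 ≡ 963^2 = 927369 ≡ 66 (mod 1829)
8^128 ≡ 66^2 = 4356 ≡ 698 (mod 1829)
8^256 ≡ 698^2 = 487204 ≡ 690 (mod 1829)
8^512 ≡ 690^2 = 476100 ≡ 560 (mod 1829)
8^1024 ≡ 560^2 = 313600 ≡ 841 (mod 1829)
1828 = 1024 + 512 + 256 + 32 + 4 in binary powers of 2.
So 8^1828 ≡ 841 · 560 · 690 · 963 · 438 ≡ 1349 (mod 1829).
Since 1349 ≠ 1, base 8 is a Fermat witness: 1829 is composite.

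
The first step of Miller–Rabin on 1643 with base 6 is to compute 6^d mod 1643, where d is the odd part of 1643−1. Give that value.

1607

1643 − 1 = 1642 = 2^1 · 821, so d = 821.
6^1 ≡ 6 (mod 1643)
6^2 ≡ 6^2 = 36 ≡ 36 (mod 1643)
6^4 ≡ 36^2 = 1296 ≡ 1296 (mod 1643)
6^8 ≡ 1296^2 = 1679616 ≡ 470 (mod 1643)
6^16 ≡ 470^2 = 220900 ≡ 738 (mod 1643)
6^32 ≡ 738^2 = 544644 ≡ 811 (mod 1643)
6^64 ≡ 811^2 = 657721 ≡ 521 (mod 1643)
6^128 ≡ 521^2 = 271441 ≡ 346 (mod 1643)
6^256 ≡ 346^2 = 119716 ≡ 1420 (mod 1643)
6^512 ≡ 1420^2 = 2016400 ≡ 439 (mod 1643)
821 = 512 + 256 + 32 + 16 + 4 + 1 in binary powers of 2.
So 6^821 ≡ 439 · 1420 · 811 · 738 · 1296 · 6 ≡ 1607 (mod 1643).
Squaring chain: 1607; never reaches −1, so base 6 is a Miller–Rabin witness that 1643 is composite.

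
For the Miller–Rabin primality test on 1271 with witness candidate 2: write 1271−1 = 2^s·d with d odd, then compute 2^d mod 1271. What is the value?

993

1271 − 1 = 1270 = 2^1 · 635, so d = 635.
2^1 ≡ 2 (mod 1271)
2^2 ≡ 2^2 = 4 ≡ 4 (mod 1271)
2^4 ≡ 4^2 = 16 ≡ 16 (mod 1271)
2^8 ≡ 16^2 = 256 ≡ 256 (mod 1271)
2^16 ≡ 256^2 = 65536 ≡ 715 (mod 1271)
2^32 ≡ 715^2 = 511225 ≡ 283 (mod 1271)
2^64 ≡ 283^2 = 80089 ≡ 16 (mod 1271)
2^128 ≡ 16^2 = 256 ≡ 256 (mod 1271)
2^256 ≡ 256^2 = 65536 ≡ 715 (mod 1271)
2^512 ≡ 715^2 = 511225 ≡ 283 (mod 1271)
635 = 512 + 64 + 32 + 16 + 8 + 2 + 1 in binary powers of 2.
So 2^635 ≡ 283 · 16 · 283 · 715 · 256 · 4 · 2 ≡ 993 (mod 1271).
Squaring chain: 993; never reaches −1, so base 2 is a Miller–Rabin witness that 1271 is composite.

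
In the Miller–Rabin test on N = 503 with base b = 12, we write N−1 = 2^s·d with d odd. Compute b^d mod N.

1

503 − 1 = 502 = 2^1 · 251, so d = 251.
12^1 ≡ 12 (mod 503)
12^2 ≡ 12^2 = 144 ≡ 144 (mod 503)
12^4 ≡ 144^2 = 20736 ≡ 113 (mod 503)
12^8 ≡ 113^2 = 12769 ≡ 194 (mod 503)
12^16 ≡ 194^2 = 37636 ≡ 414 (mod 503)
12^32 ≡ 414^2 = 171396 ≡ 376 (mod 503)
12^64 ≡ 376^2 = 141376 ≡ 33 (mod 503)
12^128 ≡ 33^2 = 1089 ≡ 83 (mod 503)
251 = 128 + 64 + 32 + 16 + 8 + 2 + 1 in binary powers of 2.
So 12^251 ≡ 83 · 33 · 376 · 414 · 194 · 144 · 12 ≡ 1 (mod 503).
Since 12^d ≡ 1 (mod 503), base 12 does not prove 503 composite.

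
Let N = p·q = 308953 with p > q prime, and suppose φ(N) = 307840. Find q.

521

φ(n) = (p−1)(q−1) = n − (p+q) + 1, so p + q = 308953 − 307840 + 1 = 1114.
p and q are the roots of t² − 1114t + 308953 = 0.
Discriminant: 1114² − 4·308953 = 1240996 − 1235812 = 5184; √5184 = 72.
q = (1114 − 72)/2 = 521, p = (1114 + 72)/2 = 593.
Check: 521 · 593 = 308953.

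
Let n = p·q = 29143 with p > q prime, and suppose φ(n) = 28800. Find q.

φ(n) = (p−1)(q−1) = n − (p+q) + 1, so p + q = 29143 − 28800 + 1 = 344.
p and q are the roots of t² − 344t + 29143 = 0.
Discriminant: 344² − 4·29143 = 118336 − 116572 = 1764; √1764 = 42.
q = (344 − 42)/2 = 151, p = (344 + 42)/2 = 193.
Check: 151 · 193 = 29143.

151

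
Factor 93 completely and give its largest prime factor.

31

93 = 3 · 31
31 is prime.
So 93 = 3 · 31; the largest prime factor is 31.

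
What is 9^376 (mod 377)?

256

9^1 ≡ 9 (mod 377)
9^2 ≡ 9^2 = 81 ≡ 81 (mod 377)
9^4 ≡ 81^2 = 6561 ≡ 152 (mod 377)
9^8 ≡ 152^2 = 23104 ≡ 107 (mod 377)
9^16 ≡ 107^2 = 11449 ≡ 139 (mod 377)
9^32 ≡ 139^2 = 19321 ≡ 94 (mod 377)
9^64 ≡ 94^2 = 8836 ≡ 165 (mod 377)
9^128 ≡ 165^2 = 27225 ≡ 81 (mod 377)
9^256 ≡ 81^2 = 6561 ≡ 152 (mod 377)
376 = 256 + 64 + 32 + 16 + 8 in binary powers of 2.
So 9^376 ≡ 152 · 165 · 94 · 139 · 107 ≡ 256 (mod 377).
Since 256 ≠ 1, base 9 is a Fermat witness: 377 is composite.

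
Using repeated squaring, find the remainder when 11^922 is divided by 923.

322

11^1 ≡ 11 (mod 923)
11^2 ≡ 11^2 = 121 ≡ 121 (mod 923)
11^4 ≡ 121^2 = 14641 ≡ 796 (mod 923)
11^8 ≡ 796^2 = 633616 ≡ 438 (mod 923)
11^16 ≡ 438^2 = 191844 ≡ 783 (mod 923)
11^32 ≡ 783^2 = 613089 ≡ 217 (mod 923)
11^64 ≡ 217^2 = 47089 ≡ 16 (mod 923)
11^128 ≡ 16^2 = 256 ≡ 256 (mod 923)
11^256 ≡ 256^2 = 65536 ≡ 3 (mod 923)
11^512 ≡ 3^2 = 9 ≡ 9 (mod 923)
922 = 512 + 256 + 128 + 16 + 8 + 2 in binary powers of 2.
So 11^922 ≡ 9 · 3 · 256 · 783 · 438 · 121 ≡ 322 (mod 923).
Since 322 ≠ 1, base 11 is a Fermat witness: 923 is composite.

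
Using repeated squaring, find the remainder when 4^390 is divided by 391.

288

4^1 ≡ 4 (mod 391)
4^2 ≡ 4^2 = 16 ≡ 16 (mod 391)
4^4 ≡ 16^2 = 256 ≡ 256 (mod 391)
4^8 ≡ 256^2 = 65536 ≡ 239 (mod 391)
4^16 ≡ 239^2 = 57121 ≡ 35 (mod 391)
4^32 ≡ 35^2 = 1225 ≡ 52 (mod 391)
4^64 ≡ 52^2 = 2704 ≡ 358 (mod 391)
4^128 ≡ 358^2 = 128164 ≡ 307 (mod 391)
4^256 ≡ 307^2 = 94249 ≡ 18 (mod 391)
390 = 256 + 128 + 4 + 2 in binary powers of 2.
So 4^390 ≡ 18 · 307 · 256 · 16 ≡ 288 (mod 391).
Since 288 ≠ 1, base 4 is a Fermat witness: 391 is composite.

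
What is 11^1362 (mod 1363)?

1193

11^1 ≡ 11 (mod 1363)
11^2 ≡ 11^2 = 121 ≡ 121 (mod 1363)
11^4 ≡ 121^2 = 14641 ≡ 1011 (mod 1363)
11^8 ≡ 1011^2 = 1022121 ≡ 1234 (mod 1363)
11^16 ≡ 1234^2 = 1522756 ≡ 285 (mod 1363)
11^32 ≡ 285^2 = 81225 ≡ 808 (mod 1363)
11^64 ≡ 808^2 = 652864 ≡ 1350 (mod 1363)
11^128 ≡ 1350^2 = 1822500 ≡ 169 (mod 1363)
11^256 ≡ 169^2 = 28561 ≡ 1301 (mod 1363)
11^512 ≡ 1301^2 = 1692601 ≡ 1118 (mod 1363)
11^1024 ≡ 1118^2 = 1249924 ≡ 53 (mod 1363)
1362 = 1024 + 256 + 64 + 16 + 2 in binary powers of 2.
So 11^1362 ≡ 53 · 1301 · 1350 · 285 · 121 ≡ 1193 (mod 1363).
Since 1193 ≠ 1, base 11 is a Fermat witness: 1363 is composite.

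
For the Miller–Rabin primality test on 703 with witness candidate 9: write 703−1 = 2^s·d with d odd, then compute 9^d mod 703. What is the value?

1

703 − 1 = 702 = 2^1 · 351, so d = 351.
9^1 ≡ 9 (mod 703)
9^2 ≡ 9^2 = 81 ≡ 81 (mod 703)
9^4 ≡ 81^2 = 6561 ≡ 234 (mod 703)
9^8 ≡ 234^2 = 54756 ≡ 625 (mod 703)
9^16 ≡ 625^2 = 390625 ≡ 460 (mod 703)
9^32 ≡ 460^2 = 211600 ≡ 700 (mod 703)
9^64 ≡ 700^2 = 490000 ≡ 9 (mod 703)
9^128 ≡ 9^2 = 81 ≡ 81 (mod 703)
9^256 ≡ 81^2 = 6561 ≡ 234 (mod 703)
351 = 256 + 64 + 16 + 8 + 4 + 2 + 1 in binary powers of 2.
So 9^351 ≡ 234 · 9 · 460 · 625 · 234 · 81 · 9 ≡ 1 (mod 703).
Since 9^d ≡ 1 (mod 703), base 9 does not prove 703 composite.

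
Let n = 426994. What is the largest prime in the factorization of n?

97

426994 = 2 · 213497
213497 = 31 · 6887
6887 = 71 · 97
97 is prime.
So 426994 = 2 · 31 · 71 · 97; the largest prime factor is 97.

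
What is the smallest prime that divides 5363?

5363 is odd.
Digit sum 17, not divisible by 3.
Ends in 3: not divisible by 5.
7: 5363 = 7·766 + 1
11: 5363 = 11·487 + 6
13: 5363 = 13·412 + 7
17: 5363 = 17·315 + 8
19: 5363 = 19·282 + 5
23: 5363 = 23·233 + 4
29: 5363 = 29·184 + 27
31: 5363 = 31·173

31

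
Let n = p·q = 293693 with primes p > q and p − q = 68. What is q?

509

Since p = q + 68, we have 293693 = q(q + 68), so q² + 68q − 293693 = 0.
Discriminant: 68² + 4·293693 = 4624 + 1174772 = 1179396; √1179396 = 1086.
q = (−68 + 1086)/2 = 509, and p = q + 68 = 577.
Check: 509 · 577 = 293693.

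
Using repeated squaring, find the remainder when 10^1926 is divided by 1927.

10^1 ≡ 10 (mod 1927)
10^2 ≡ 10^2 = 100 ≡ 100 (mod 1927)
10^4 ≡ 100^2 = 10000 ≡ 365 (mod 1927)
10^8 ≡ 365^2 = 133225 ≡ 262 (mod 1927)
10^16 ≡ 262^2 = 68644 ≡ 1199 (mod 1927)
10^32 ≡ 1199^2 = 1437601 ≡ 59 (mod 1927)
10^64 ≡ 59^2 = 3481 ≡ 1554 (mod 1927)
10^128 ≡ 1554^2 = 2414916 ≡ 385 (mod 1927)
10^256 ≡ 385^2 = 148225 ≡ 1773 (mod 1927)
10^512 ≡ 1773^2 = 3143529 ≡ 592 (mod 1927)
10^1024 ≡ 592^2 = 350464 ≡ 1677 (mod 1927)
1926 = 1024 + 512 + 256 + 128 + 4 + 2 in binary powers of 2.
So 10^1926 ≡ 1677 · 592 · 1773 · 385 · 365 · 100 ≡ 1076 (mod 1927).
Since 1076 ≠ 1, base 10 is a Fermat witness: 1927 is composite.

1076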